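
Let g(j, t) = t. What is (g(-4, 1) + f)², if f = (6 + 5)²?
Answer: 14884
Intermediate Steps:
f = 121 (f = 11² = 121)
(g(-4, 1) + f)² = (1 + 121)² = 122² = 14884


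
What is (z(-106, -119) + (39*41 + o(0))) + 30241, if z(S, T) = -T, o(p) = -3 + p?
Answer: 31956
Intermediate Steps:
(z(-106, -119) + (39*41 + o(0))) + 30241 = (-1*(-119) + (39*41 + (-3 + 0))) + 30241 = (119 + (1599 - 3)) + 30241 = (119 + 1596) + 30241 = 1715 + 30241 = 31956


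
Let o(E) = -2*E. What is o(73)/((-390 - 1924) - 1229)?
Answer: 146/3543 ≈ 0.041208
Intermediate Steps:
o(73)/((-390 - 1924) - 1229) = (-2*73)/((-390 - 1924) - 1229) = -146/(-2314 - 1229) = -146/(-3543) = -146*(-1/3543) = 146/3543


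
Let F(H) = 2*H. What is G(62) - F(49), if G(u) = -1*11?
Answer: -109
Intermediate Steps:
G(u) = -11
G(62) - F(49) = -11 - 2*49 = -11 - 1*98 = -11 - 98 = -109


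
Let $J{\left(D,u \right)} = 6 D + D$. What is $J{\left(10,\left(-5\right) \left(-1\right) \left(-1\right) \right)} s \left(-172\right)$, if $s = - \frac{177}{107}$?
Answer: $\frac{2131080}{107} \approx 19917.0$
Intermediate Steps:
$J{\left(D,u \right)} = 7 D$
$s = - \frac{177}{107}$ ($s = \left(-177\right) \frac{1}{107} = - \frac{177}{107} \approx -1.6542$)
$J{\left(10,\left(-5\right) \left(-1\right) \left(-1\right) \right)} s \left(-172\right) = 7 \cdot 10 \left(- \frac{177}{107}\right) \left(-172\right) = 70 \left(- \frac{177}{107}\right) \left(-172\right) = \left(- \frac{12390}{107}\right) \left(-172\right) = \frac{2131080}{107}$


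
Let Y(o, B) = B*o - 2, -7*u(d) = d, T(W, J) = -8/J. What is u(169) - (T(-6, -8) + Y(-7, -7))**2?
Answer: -16297/7 ≈ -2328.1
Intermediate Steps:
u(d) = -d/7
Y(o, B) = -2 + B*o
u(169) - (T(-6, -8) + Y(-7, -7))**2 = -1/7*169 - (-8/(-8) + (-2 - 7*(-7)))**2 = -169/7 - (-8*(-1/8) + (-2 + 49))**2 = -169/7 - (1 + 47)**2 = -169/7 - 1*48**2 = -169/7 - 1*2304 = -169/7 - 2304 = -16297/7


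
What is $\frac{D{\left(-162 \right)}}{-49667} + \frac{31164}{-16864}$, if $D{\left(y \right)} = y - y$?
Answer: $- \frac{7791}{4216} \approx -1.848$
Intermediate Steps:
$D{\left(y \right)} = 0$
$\frac{D{\left(-162 \right)}}{-49667} + \frac{31164}{-16864} = \frac{0}{-49667} + \frac{31164}{-16864} = 0 \left(- \frac{1}{49667}\right) + 31164 \left(- \frac{1}{16864}\right) = 0 - \frac{7791}{4216} = - \frac{7791}{4216}$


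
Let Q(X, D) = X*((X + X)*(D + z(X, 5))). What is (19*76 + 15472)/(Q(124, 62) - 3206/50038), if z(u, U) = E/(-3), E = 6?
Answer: 423221404/46163055677 ≈ 0.0091680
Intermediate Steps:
z(u, U) = -2 (z(u, U) = 6/(-3) = 6*(-1/3) = -2)
Q(X, D) = 2*X**2*(-2 + D) (Q(X, D) = X*((X + X)*(D - 2)) = X*((2*X)*(-2 + D)) = X*(2*X*(-2 + D)) = 2*X**2*(-2 + D))
(19*76 + 15472)/(Q(124, 62) - 3206/50038) = (19*76 + 15472)/(2*124**2*(-2 + 62) - 3206/50038) = (1444 + 15472)/(2*15376*60 - 3206*1/50038) = 16916/(1845120 - 1603/25019) = 16916/(46163055677/25019) = 16916*(25019/46163055677) = 423221404/46163055677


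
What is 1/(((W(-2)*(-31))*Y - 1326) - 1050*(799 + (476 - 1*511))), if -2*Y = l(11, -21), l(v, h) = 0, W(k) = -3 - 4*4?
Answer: -1/803526 ≈ -1.2445e-6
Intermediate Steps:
W(k) = -19 (W(k) = -3 - 16 = -19)
Y = 0 (Y = -½*0 = 0)
1/(((W(-2)*(-31))*Y - 1326) - 1050*(799 + (476 - 1*511))) = 1/((-19*(-31)*0 - 1326) - 1050*(799 + (476 - 1*511))) = 1/((589*0 - 1326) - 1050*(799 + (476 - 511))) = 1/((0 - 1326) - 1050*(799 - 35)) = 1/(-1326 - 1050*764) = 1/(-1326 - 802200) = 1/(-803526) = -1/803526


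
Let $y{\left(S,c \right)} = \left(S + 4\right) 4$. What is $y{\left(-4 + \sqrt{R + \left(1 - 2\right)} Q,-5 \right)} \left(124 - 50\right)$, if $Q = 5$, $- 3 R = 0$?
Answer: $1480 i \approx 1480.0 i$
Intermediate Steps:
$R = 0$ ($R = \left(- \frac{1}{3}\right) 0 = 0$)
$y{\left(S,c \right)} = 16 + 4 S$ ($y{\left(S,c \right)} = \left(4 + S\right) 4 = 16 + 4 S$)
$y{\left(-4 + \sqrt{R + \left(1 - 2\right)} Q,-5 \right)} \left(124 - 50\right) = \left(16 + 4 \left(-4 + \sqrt{0 + \left(1 - 2\right)} 5\right)\right) \left(124 - 50\right) = \left(16 + 4 \left(-4 + \sqrt{0 + \left(1 - 2\right)} 5\right)\right) 74 = \left(16 + 4 \left(-4 + \sqrt{0 - 1} \cdot 5\right)\right) 74 = \left(16 + 4 \left(-4 + \sqrt{-1} \cdot 5\right)\right) 74 = \left(16 + 4 \left(-4 + i 5\right)\right) 74 = \left(16 + 4 \left(-4 + 5 i\right)\right) 74 = \left(16 - \left(16 - 20 i\right)\right) 74 = 20 i 74 = 1480 i$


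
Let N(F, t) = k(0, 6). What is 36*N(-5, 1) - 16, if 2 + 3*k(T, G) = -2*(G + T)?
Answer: -184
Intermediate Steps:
k(T, G) = -⅔ - 2*G/3 - 2*T/3 (k(T, G) = -⅔ + (-2*(G + T))/3 = -⅔ + (-2*G - 2*T)/3 = -⅔ + (-2*G/3 - 2*T/3) = -⅔ - 2*G/3 - 2*T/3)
N(F, t) = -14/3 (N(F, t) = -⅔ - ⅔*6 - ⅔*0 = -⅔ - 4 + 0 = -14/3)
36*N(-5, 1) - 16 = 36*(-14/3) - 16 = -168 - 16 = -184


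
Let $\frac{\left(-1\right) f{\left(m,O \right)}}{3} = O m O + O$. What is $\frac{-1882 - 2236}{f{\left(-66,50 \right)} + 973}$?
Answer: $- \frac{4118}{495823} \approx -0.0083054$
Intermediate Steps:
$f{\left(m,O \right)} = - 3 O - 3 m O^{2}$ ($f{\left(m,O \right)} = - 3 \left(O m O + O\right) = - 3 \left(m O^{2} + O\right) = - 3 \left(O + m O^{2}\right) = - 3 O - 3 m O^{2}$)
$\frac{-1882 - 2236}{f{\left(-66,50 \right)} + 973} = \frac{-1882 - 2236}{\left(-3\right) 50 \left(1 + 50 \left(-66\right)\right) + 973} = \frac{-1882 - 2236}{\left(-3\right) 50 \left(1 - 3300\right) + 973} = - \frac{4118}{\left(-3\right) 50 \left(-3299\right) + 973} = - \frac{4118}{494850 + 973} = - \frac{4118}{495823}$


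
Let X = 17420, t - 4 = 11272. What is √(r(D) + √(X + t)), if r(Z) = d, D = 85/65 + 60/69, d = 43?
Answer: √(43 + 2*√7174) ≈ 14.574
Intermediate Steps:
t = 11276 (t = 4 + 11272 = 11276)
D = 651/299 (D = 85*(1/65) + 60*(1/69) = 17/13 + 20/23 = 651/299 ≈ 2.1773)
r(Z) = 43
√(r(D) + √(X + t)) = √(43 + √(17420 + 11276)) = √(43 + √28696) = √(43 + 2*√7174)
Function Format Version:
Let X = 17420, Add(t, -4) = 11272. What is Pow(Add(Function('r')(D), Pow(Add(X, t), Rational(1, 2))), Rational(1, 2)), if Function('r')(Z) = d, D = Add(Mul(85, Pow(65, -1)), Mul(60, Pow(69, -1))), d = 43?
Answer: Pow(Add(43, Mul(2, Pow(7174, Rational(1, 2)))), Rational(1, 2)) ≈ 14.574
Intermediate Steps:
t = 11276 (t = Add(4, 11272) = 11276)
D = Rational(651, 299) (D = Add(Mul(85, Rational(1, 65)), Mul(60, Rational(1, 69))) = Add(Rational(17, 13), Rational(20, 23)) = Rational(651, 299) ≈ 2.1773)
Function('r')(Z) = 43
Pow(Add(Function('r')(D), Pow(Add(X, t), Rational(1, 2))), Rational(1, 2)) = Pow(Add(43, Pow(Add(17420, 11276), Rational(1, 2))), Rational(1, 2)) = Pow(Add(43, Pow(28696, Rational(1, 2))), Rational(1, 2)) = Pow(Add(43, Mul(2, Pow(7174, Rational(1, 2)))), Rational(1, 2))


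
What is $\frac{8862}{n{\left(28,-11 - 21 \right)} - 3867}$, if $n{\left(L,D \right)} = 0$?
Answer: $- \frac{2954}{1289} \approx -2.2917$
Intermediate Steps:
$\frac{8862}{n{\left(28,-11 - 21 \right)} - 3867} = \frac{8862}{0 - 3867} = \frac{8862}{-3867} = 8862 \left(- \frac{1}{3867}\right) = - \frac{2954}{1289}$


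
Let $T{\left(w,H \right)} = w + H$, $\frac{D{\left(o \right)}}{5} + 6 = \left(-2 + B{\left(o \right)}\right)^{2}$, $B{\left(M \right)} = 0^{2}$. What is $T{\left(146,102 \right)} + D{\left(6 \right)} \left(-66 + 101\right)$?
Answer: $-102$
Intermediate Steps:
$B{\left(M \right)} = 0$
$D{\left(o \right)} = -10$ ($D{\left(o \right)} = -30 + 5 \left(-2 + 0\right)^{2} = -30 + 5 \left(-2\right)^{2} = -30 + 5 \cdot 4 = -30 + 20 = -10$)
$T{\left(w,H \right)} = H + w$
$T{\left(146,102 \right)} + D{\left(6 \right)} \left(-66 + 101\right) = \left(102 + 146\right) - 10 \left(-66 + 101\right) = 248 - 350 = -102$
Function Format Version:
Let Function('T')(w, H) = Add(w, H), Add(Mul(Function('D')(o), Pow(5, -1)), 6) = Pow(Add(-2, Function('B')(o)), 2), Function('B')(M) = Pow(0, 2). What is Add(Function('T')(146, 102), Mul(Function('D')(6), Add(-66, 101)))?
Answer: -102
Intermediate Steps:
Function('B')(M) = 0
Function('D')(o) = -10 (Function('D')(o) = Add(-30, Mul(5, Pow(Add(-2, 0), 2))) = Add(-30, Mul(5, Pow(-2, 2))) = Add(-30, Mul(5, 4)) = Add(-30, 20) = -10)
Function('T')(w, H) = Add(H, w)
Add(Function('T')(146, 102), Mul(Function('D')(6), Add(-66, 101))) = Add(Add(102, 146), Mul(-10, Add(-66, 101))) = Add(248, Mul(-10, 35)) = Add(248, -350) = -102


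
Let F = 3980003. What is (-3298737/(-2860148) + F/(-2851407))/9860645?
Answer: -395471169497/16083591620219034444 ≈ -2.4588e-8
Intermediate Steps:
(-3298737/(-2860148) + F/(-2851407))/9860645 = (-3298737/(-2860148) + 3980003/(-2851407))/9860645 = (-3298737*(-1/2860148) + 3980003*(-1/2851407))*(1/9860645) = (3298737/2860148 - 3980003/2851407)*(1/9860645) = -1977355847485/8155446028236*1/9860645 = -395471169497/16083591620219034444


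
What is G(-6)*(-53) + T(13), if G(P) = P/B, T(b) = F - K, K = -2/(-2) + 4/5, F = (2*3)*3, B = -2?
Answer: -714/5 ≈ -142.80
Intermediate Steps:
F = 18 (F = 6*3 = 18)
K = 9/5 (K = -2*(-½) + 4*(⅕) = 1 + ⅘ = 9/5 ≈ 1.8000)
T(b) = 81/5 (T(b) = 18 - 1*9/5 = 18 - 9/5 = 81/5)
G(P) = -P/2 (G(P) = P/(-2) = P*(-½) = -P/2)
G(-6)*(-53) + T(13) = -½*(-6)*(-53) + 81/5 = 3*(-53) + 81/5 = -159 + 81/5 = -714/5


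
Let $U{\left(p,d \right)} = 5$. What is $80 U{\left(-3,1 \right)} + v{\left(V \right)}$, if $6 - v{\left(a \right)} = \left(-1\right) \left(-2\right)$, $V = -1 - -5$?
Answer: $404$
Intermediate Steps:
$V = 4$ ($V = -1 + 5 = 4$)
$v{\left(a \right)} = 4$ ($v{\left(a \right)} = 6 - \left(-1\right) \left(-2\right) = 6 - 2 = 4$)
$80 U{\left(-3,1 \right)} + v{\left(V \right)} = 80 \cdot 5 + 4 = 400 + 4 = 404$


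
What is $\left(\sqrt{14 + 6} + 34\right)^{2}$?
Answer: $1176 + 136 \sqrt{5} \approx 1480.1$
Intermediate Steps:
$\left(\sqrt{14 + 6} + 34\right)^{2} = \left(\sqrt{20} + 34\right)^{2} = \left(2 \sqrt{5} + 34\right)^{2} = \left(34 + 2 \sqrt{5}\right)^{2}$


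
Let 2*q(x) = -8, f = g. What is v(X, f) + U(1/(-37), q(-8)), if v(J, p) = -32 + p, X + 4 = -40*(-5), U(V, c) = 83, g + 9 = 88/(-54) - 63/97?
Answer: 104029/2619 ≈ 39.721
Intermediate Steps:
g = -29540/2619 (g = -9 + (88/(-54) - 63/97) = -9 + (88*(-1/54) - 63*1/97) = -9 + (-44/27 - 63/97) = -9 - 5969/2619 = -29540/2619 ≈ -11.279)
f = -29540/2619 ≈ -11.279
q(x) = -4 (q(x) = (1/2)*(-8) = -4)
X = 196 (X = -4 - 40*(-5) = -4 + 200 = 196)
v(X, f) + U(1/(-37), q(-8)) = (-32 - 29540/2619) + 83 = -113348/2619 + 83 = 104029/2619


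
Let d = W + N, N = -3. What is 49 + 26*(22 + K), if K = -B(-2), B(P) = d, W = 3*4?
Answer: 387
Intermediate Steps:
W = 12
d = 9 (d = 12 - 3 = 9)
B(P) = 9
K = -9 (K = -1*9 = -9)
49 + 26*(22 + K) = 49 + 26*(22 - 9) = 49 + 26*13 = 49 + 338 = 387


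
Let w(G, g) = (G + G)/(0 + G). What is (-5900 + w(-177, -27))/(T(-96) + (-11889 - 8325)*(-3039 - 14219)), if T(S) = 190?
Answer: -2949/174426701 ≈ -1.6907e-5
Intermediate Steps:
w(G, g) = 2 (w(G, g) = (2*G)/G = 2)
(-5900 + w(-177, -27))/(T(-96) + (-11889 - 8325)*(-3039 - 14219)) = (-5900 + 2)/(190 + (-11889 - 8325)*(-3039 - 14219)) = -5898/(190 - 20214*(-17258)) = -5898/(190 + 348853212) = -5898/348853402 = -5898*1/348853402 = -2949/174426701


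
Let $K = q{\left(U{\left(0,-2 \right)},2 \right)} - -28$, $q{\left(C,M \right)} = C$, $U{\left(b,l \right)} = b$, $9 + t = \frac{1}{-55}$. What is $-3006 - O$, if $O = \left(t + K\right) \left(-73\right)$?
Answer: $- \frac{89118}{55} \approx -1620.3$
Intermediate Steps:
$t = - \frac{496}{55}$ ($t = -9 + \frac{1}{-55} = -9 - \frac{1}{55} = - \frac{496}{55} \approx -9.0182$)
$K = 28$ ($K = 0 - -28 = 0 + 28 = 28$)
$O = - \frac{76212}{55}$ ($O = \left(- \frac{496}{55} + 28\right) \left(-73\right) = \frac{1044}{55} \left(-73\right) = - \frac{76212}{55} \approx -1385.7$)
$-3006 - O = -3006 - - \frac{76212}{55} = -3006 + \frac{76212}{55} = - \frac{89118}{55}$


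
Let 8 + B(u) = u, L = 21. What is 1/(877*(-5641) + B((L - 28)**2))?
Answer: -1/4947116 ≈ -2.0214e-7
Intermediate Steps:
B(u) = -8 + u
1/(877*(-5641) + B((L - 28)**2)) = 1/(877*(-5641) + (-8 + (21 - 28)**2)) = 1/(-4947157 + (-8 + (-7)**2)) = 1/(-4947157 + (-8 + 49)) = 1/(-4947157 + 41) = 1/(-4947116) = -1/4947116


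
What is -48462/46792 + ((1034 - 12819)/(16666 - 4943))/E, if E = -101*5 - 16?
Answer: -147719544913/142895351468 ≈ -1.0338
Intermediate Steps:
E = -521 (E = -505 - 16 = -521)
-48462/46792 + ((1034 - 12819)/(16666 - 4943))/E = -48462/46792 + ((1034 - 12819)/(16666 - 4943))/(-521) = -48462*1/46792 - 11785/11723*(-1/521) = -24231/23396 - 11785*1/11723*(-1/521) = -24231/23396 - 11785/11723*(-1/521) = -24231/23396 + 11785/6107683 = -147719544913/142895351468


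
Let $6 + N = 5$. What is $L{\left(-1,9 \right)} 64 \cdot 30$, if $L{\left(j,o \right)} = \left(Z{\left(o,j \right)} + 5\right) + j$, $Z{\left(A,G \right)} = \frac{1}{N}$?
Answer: $5760$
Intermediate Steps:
$N = -1$ ($N = -6 + 5 = -1$)
$Z{\left(A,G \right)} = -1$ ($Z{\left(A,G \right)} = \frac{1}{-1} = -1$)
$L{\left(j,o \right)} = 4 + j$ ($L{\left(j,o \right)} = \left(-1 + 5\right) + j = 4 + j$)
$L{\left(-1,9 \right)} 64 \cdot 30 = \left(4 - 1\right) 64 \cdot 30 = 3 \cdot 64 \cdot 30 = 192 \cdot 30 = 5760$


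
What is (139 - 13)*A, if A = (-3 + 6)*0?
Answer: 0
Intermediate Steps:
A = 0 (A = 3*0 = 0)
(139 - 13)*A = (139 - 13)*0 = 126*0 = 0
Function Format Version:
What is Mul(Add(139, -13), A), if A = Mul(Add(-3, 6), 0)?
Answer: 0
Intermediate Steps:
A = 0 (A = Mul(3, 0) = 0)
Mul(Add(139, -13), A) = Mul(Add(139, -13), 0) = Mul(126, 0) = 0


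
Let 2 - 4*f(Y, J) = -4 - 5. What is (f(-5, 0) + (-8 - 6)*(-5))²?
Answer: 84681/16 ≈ 5292.6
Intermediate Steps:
f(Y, J) = 11/4 (f(Y, J) = ½ - (-4 - 5)/4 = ½ - ¼*(-9) = ½ + 9/4 = 11/4)
(f(-5, 0) + (-8 - 6)*(-5))² = (11/4 + (-8 - 6)*(-5))² = (11/4 - 14*(-5))² = (11/4 + 70)² = (291/4)² = 84681/16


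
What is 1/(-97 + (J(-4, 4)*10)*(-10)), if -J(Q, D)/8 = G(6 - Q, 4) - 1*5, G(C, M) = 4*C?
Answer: 1/27903 ≈ 3.5838e-5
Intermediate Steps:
J(Q, D) = -152 + 32*Q (J(Q, D) = -8*(4*(6 - Q) - 1*5) = -8*((24 - 4*Q) - 5) = -8*(19 - 4*Q) = -152 + 32*Q)
1/(-97 + (J(-4, 4)*10)*(-10)) = 1/(-97 + ((-152 + 32*(-4))*10)*(-10)) = 1/(-97 + ((-152 - 128)*10)*(-10)) = 1/(-97 - 280*10*(-10)) = 1/(-97 - 2800*(-10)) = 1/(-97 + 28000) = 1/27903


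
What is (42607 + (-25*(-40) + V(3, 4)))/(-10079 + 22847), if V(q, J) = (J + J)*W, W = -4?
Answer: 2075/608 ≈ 3.4128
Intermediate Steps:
V(q, J) = -8*J (V(q, J) = (J + J)*(-4) = (2*J)*(-4) = -8*J)
(42607 + (-25*(-40) + V(3, 4)))/(-10079 + 22847) = (42607 + (-25*(-40) - 8*4))/(-10079 + 22847) = (42607 + (1000 - 32))/12768 = (42607 + 968)*(1/12768) = 43575*(1/12768) = 2075/608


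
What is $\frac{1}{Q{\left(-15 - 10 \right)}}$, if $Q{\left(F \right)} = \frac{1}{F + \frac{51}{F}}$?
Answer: $- \frac{676}{25} \approx -27.04$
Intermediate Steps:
$\frac{1}{Q{\left(-15 - 10 \right)}} = \frac{1}{\left(-15 - 10\right) \frac{1}{51 + \left(-15 - 10\right)^{2}}} = \frac{1}{\left(-25\right) \frac{1}{51 + \left(-25\right)^{2}}} = \frac{1}{\left(-25\right) \frac{1}{51 + 625}} = \frac{1}{\left(-25\right) \frac{1}{676}} = \frac{1}{- \frac{25}{676}} = - \frac{676}{25}$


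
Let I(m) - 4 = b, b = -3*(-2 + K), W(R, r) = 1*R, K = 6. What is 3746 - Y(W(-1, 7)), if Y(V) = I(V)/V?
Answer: 3738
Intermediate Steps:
W(R, r) = R
b = -12 (b = -3*(-2 + 6) = -3*4 = -12)
I(m) = -8 (I(m) = 4 - 12 = -8)
Y(V) = -8/V
3746 - Y(W(-1, 7)) = 3746 - (-8)/(-1) = 3746 - (-8)*(-1) = 3746 - 1*8 = 3746 - 8 = 3738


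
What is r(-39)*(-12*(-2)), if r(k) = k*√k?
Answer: -936*I*√39 ≈ -5845.3*I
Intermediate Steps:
r(k) = k^(3/2)
r(-39)*(-12*(-2)) = (-39)^(3/2)*(-12*(-2)) = -39*I*√39*24 = -936*I*√39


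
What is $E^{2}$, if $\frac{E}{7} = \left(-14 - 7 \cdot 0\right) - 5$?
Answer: $17689$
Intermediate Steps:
$E = -133$ ($E = 7 \left(\left(-14 - 7 \cdot 0\right) - 5\right) = 7 \left(\left(-14 - 0\right) - 5\right) = 7 \left(\left(-14 + 0\right) - 5\right) = 7 \left(-14 - 5\right) = 7 \left(-19\right) = -133$)
$E^{2} = \left(-133\right)^{2} = 17689$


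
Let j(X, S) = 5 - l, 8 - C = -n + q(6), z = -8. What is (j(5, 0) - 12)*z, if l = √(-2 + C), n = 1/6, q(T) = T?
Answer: 56 + 4*√6/3 ≈ 59.266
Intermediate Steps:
n = ⅙ ≈ 0.16667
C = 13/6 (C = 8 - (-1*⅙ + 6) = 8 - (-⅙ + 6) = 8 - 1*35/6 = 8 - 35/6 = 13/6 ≈ 2.1667)
l = √6/6 (l = √(-2 + 13/6) = √(⅙) = √6/6 ≈ 0.40825)
j(X, S) = 5 - √6/6
(j(5, 0) - 12)*z = ((5 - √6/6) - 12)*(-8) = (-7 - √6/6)*(-8) = 56 + 4*√6/3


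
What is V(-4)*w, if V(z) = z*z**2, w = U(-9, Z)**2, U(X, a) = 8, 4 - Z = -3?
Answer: -4096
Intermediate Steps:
Z = 7 (Z = 4 - 1*(-3) = 4 + 3 = 7)
w = 64 (w = 8**2 = 64)
V(z) = z**3
V(-4)*w = (-4)**3*64 = -64*64 = -4096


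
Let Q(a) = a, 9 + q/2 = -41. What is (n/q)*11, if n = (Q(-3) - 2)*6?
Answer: 33/10 ≈ 3.3000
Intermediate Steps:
q = -100 (q = -18 + 2*(-41) = -18 - 82 = -100)
n = -30 (n = (-3 - 2)*6 = -5*6 = -30)
(n/q)*11 = (-30/(-100))*11 = -1/100*(-30)*11 = (3/10)*11 = 33/10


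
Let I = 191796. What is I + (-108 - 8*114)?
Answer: 190776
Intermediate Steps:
I + (-108 - 8*114) = 191796 + (-108 - 8*114) = 191796 + (-108 - 912) = 191796 - 1020 = 190776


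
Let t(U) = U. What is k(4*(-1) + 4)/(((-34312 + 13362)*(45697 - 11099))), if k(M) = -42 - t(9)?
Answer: 51/724828100 ≈ 7.0361e-8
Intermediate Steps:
k(M) = -51 (k(M) = -42 - 1*9 = -42 - 9 = -51)
k(4*(-1) + 4)/(((-34312 + 13362)*(45697 - 11099))) = -51*1/((-34312 + 13362)*(45697 - 11099)) = -51/((-20950*34598)) = -51/(-724828100) = -51*(-1/724828100) = 51/724828100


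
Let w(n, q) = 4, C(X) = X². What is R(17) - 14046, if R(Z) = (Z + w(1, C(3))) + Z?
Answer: -14008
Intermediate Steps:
R(Z) = 4 + 2*Z (R(Z) = (Z + 4) + Z = (4 + Z) + Z = 4 + 2*Z)
R(17) - 14046 = (4 + 2*17) - 14046 = (4 + 34) - 14046 = 38 - 14046 = -14008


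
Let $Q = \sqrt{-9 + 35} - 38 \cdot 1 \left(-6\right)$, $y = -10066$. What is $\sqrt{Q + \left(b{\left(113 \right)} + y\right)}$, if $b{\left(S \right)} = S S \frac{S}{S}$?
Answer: $\sqrt{2931 + \sqrt{26}} \approx 54.186$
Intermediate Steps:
$b{\left(S \right)} = S^{2}$ ($b{\left(S \right)} = S^{2} \cdot 1 = S^{2}$)
$Q = 228 + \sqrt{26}$ ($Q = \sqrt{26} - -228 = \sqrt{26} + 228 = 228 + \sqrt{26} \approx 233.1$)
$\sqrt{Q + \left(b{\left(113 \right)} + y\right)} = \sqrt{\left(228 + \sqrt{26}\right) - \left(10066 - 113^{2}\right)} = \sqrt{\left(228 + \sqrt{26}\right) + \left(12769 - 10066\right)} = \sqrt{\left(228 + \sqrt{26}\right) + 2703} = \sqrt{2931 + \sqrt{26}}$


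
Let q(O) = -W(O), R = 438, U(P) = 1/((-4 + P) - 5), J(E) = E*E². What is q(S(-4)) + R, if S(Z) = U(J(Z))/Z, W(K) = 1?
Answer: 437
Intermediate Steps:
J(E) = E³
U(P) = 1/(-9 + P)
S(Z) = 1/(Z*(-9 + Z³)) (S(Z) = 1/((-9 + Z³)*Z) = 1/(Z*(-9 + Z³)))
q(O) = -1 (q(O) = -1*1 = -1)
q(S(-4)) + R = -1 + 438 = 437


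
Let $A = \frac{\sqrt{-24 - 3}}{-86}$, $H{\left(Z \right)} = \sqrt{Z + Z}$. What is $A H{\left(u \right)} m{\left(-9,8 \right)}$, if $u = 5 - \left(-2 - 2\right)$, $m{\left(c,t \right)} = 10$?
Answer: $- \frac{45 i \sqrt{6}}{43} \approx - 2.5634 i$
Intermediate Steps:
$u = 9$ ($u = 5 - \left(-2 - 2\right) = 5 - -4 = 5 + 4 = 9$)
$H{\left(Z \right)} = \sqrt{2} \sqrt{Z}$ ($H{\left(Z \right)} = \sqrt{2 Z} = \sqrt{2} \sqrt{Z}$)
$A = - \frac{3 i \sqrt{3}}{86}$ ($A = \sqrt{-27} \left(- \frac{1}{86}\right) = 3 i \sqrt{3} \left(- \frac{1}{86}\right) = - \frac{3 i \sqrt{3}}{86} \approx - 0.06042 i$)
$A H{\left(u \right)} m{\left(-9,8 \right)} = - \frac{3 i \sqrt{3}}{86} \sqrt{2} \sqrt{9} \cdot 10 = - \frac{3 i \sqrt{3}}{86} \sqrt{2} \cdot 3 \cdot 10 = - \frac{3 i \sqrt{3}}{86} \cdot 3 \sqrt{2} \cdot 10 = - \frac{9 i \sqrt{6}}{86} \cdot 10 = - \frac{45 i \sqrt{6}}{43}$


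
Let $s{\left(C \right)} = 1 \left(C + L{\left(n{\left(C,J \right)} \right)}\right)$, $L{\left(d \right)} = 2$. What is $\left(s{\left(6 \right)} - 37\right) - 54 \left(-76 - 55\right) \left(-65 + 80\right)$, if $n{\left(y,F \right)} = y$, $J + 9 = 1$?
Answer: $106081$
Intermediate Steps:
$J = -8$ ($J = -9 + 1 = -8$)
$s{\left(C \right)} = 2 + C$ ($s{\left(C \right)} = 1 \left(C + 2\right) = 1 \left(2 + C\right) = 2 + C$)
$\left(s{\left(6 \right)} - 37\right) - 54 \left(-76 - 55\right) \left(-65 + 80\right) = \left(\left(2 + 6\right) - 37\right) - 54 \left(-76 - 55\right) \left(-65 + 80\right) = \left(8 - 37\right) - 54 \left(\left(-131\right) 15\right) = -29 - -106110 = -29 + 106110 = 106081$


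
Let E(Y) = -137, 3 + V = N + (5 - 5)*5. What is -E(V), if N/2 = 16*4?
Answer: 137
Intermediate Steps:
N = 128 (N = 2*(16*4) = 2*64 = 128)
V = 125 (V = -3 + (128 + (5 - 5)*5) = -3 + (128 + 0*5) = -3 + (128 + 0) = -3 + 128 = 125)
-E(V) = -1*(-137) = 137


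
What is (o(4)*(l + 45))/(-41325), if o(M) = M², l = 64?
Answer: -1744/41325 ≈ -0.042202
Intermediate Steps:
(o(4)*(l + 45))/(-41325) = (4²*(64 + 45))/(-41325) = (16*109)*(-1/41325) = 1744*(-1/41325) = -1744/41325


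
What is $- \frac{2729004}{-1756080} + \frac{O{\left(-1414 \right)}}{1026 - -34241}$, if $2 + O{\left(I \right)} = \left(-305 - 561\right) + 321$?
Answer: $\frac{7940267359}{5160972780} \approx 1.5385$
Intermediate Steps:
$O{\left(I \right)} = -547$ ($O{\left(I \right)} = -2 + \left(\left(-305 - 561\right) + 321\right) = -2 + \left(-866 + 321\right) = -2 - 545 = -547$)
$- \frac{2729004}{-1756080} + \frac{O{\left(-1414 \right)}}{1026 - -34241} = - \frac{2729004}{-1756080} - \frac{547}{1026 - -34241} = \left(-2729004\right) \left(- \frac{1}{1756080}\right) - \frac{547}{1026 + 34241} = \frac{227417}{146340} - \frac{547}{35267} = \frac{7940267359}{5160972780}$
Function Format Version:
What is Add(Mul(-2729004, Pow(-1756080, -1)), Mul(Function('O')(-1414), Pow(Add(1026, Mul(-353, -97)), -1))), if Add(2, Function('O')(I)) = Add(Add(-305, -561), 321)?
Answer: Rational(7940267359, 5160972780) ≈ 1.5385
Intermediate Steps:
Function('O')(I) = -547 (Function('O')(I) = Add(-2, Add(Add(-305, -561), 321)) = Add(-2, Add(-866, 321)) = Add(-2, -545) = -547)
Add(Mul(-2729004, Pow(-1756080, -1)), Mul(Function('O')(-1414), Pow(Add(1026, Mul(-353, -97)), -1))) = Add(Mul(-2729004, Pow(-1756080, -1)), Mul(-547, Pow(Add(1026, Mul(-353, -97)), -1))) = Add(Mul(-2729004, Rational(-1, 1756080)), Mul(-547, Pow(Add(1026, 34241), -1))) = Add(Rational(227417, 146340), Mul(-547, Pow(35267, -1))) = Add(Rational(227417, 146340), Mul(-547, Rational(1, 35267))) = Add(Rational(227417, 146340), Rational(-547, 35267)) = Rational(7940267359, 5160972780)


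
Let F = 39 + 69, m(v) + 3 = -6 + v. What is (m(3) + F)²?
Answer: 10404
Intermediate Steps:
m(v) = -9 + v (m(v) = -3 + (-6 + v) = -9 + v)
F = 108
(m(3) + F)² = ((-9 + 3) + 108)² = (-6 + 108)² = 102² = 10404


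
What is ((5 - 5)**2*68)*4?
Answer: 0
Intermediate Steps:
((5 - 5)**2*68)*4 = (0**2*68)*4 = (0*68)*4 = 0*4 = 0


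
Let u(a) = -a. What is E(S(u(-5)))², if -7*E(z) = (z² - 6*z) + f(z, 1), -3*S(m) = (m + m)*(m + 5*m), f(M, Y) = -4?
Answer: 112275216/49 ≈ 2.2913e+6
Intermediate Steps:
S(m) = -4*m² (S(m) = -(m + m)*(m + 5*m)/3 = -2*m*6*m/3 = -4*m²)
E(z) = 4/7 - z²/7 + 6*z/7 (E(z) = -((z² - 6*z) - 4)/7 = -(-4 + z² - 6*z)/7 = 4/7 - z²/7 + 6*z/7)
E(S(u(-5)))² = (4/7 - (-4*(-1*(-5))²)²/7 + 6*(-4*(-1*(-5))²)/7)² = (4/7 - (-4*5²)²/7 + 6*(-4*5²)/7)² = (4/7 - (-4*25)²/7 + 6*(-4*25)/7)² = (4/7 - ⅐*(-100)² + (6/7)*(-100))² = (4/7 - ⅐*10000 - 600/7)² = (4/7 - 10000/7 - 600/7)² = (-10596/7)² = 112275216/49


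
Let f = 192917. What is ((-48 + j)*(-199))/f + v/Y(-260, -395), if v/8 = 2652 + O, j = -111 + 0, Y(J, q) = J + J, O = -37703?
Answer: 6763990432/12539605 ≈ 539.41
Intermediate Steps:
Y(J, q) = 2*J
j = -111
v = -280408 (v = 8*(2652 - 37703) = 8*(-35051) = -280408)
((-48 + j)*(-199))/f + v/Y(-260, -395) = ((-48 - 111)*(-199))/192917 - 280408/(2*(-260)) = -159*(-199)*(1/192917) - 280408/(-520) = 31641*(1/192917) - 280408*(-1/520) = 31641/192917 + 35051/65 = 6763990432/12539605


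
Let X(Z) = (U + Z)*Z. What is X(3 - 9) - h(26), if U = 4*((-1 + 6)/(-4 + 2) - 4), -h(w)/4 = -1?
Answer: 188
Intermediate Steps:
h(w) = 4 (h(w) = -4*(-1) = 4)
U = -26 (U = 4*(5/(-2) - 4) = 4*(5*(-½) - 4) = 4*(-5/2 - 4) = 4*(-13/2) = -26)
X(Z) = Z*(-26 + Z) (X(Z) = (-26 + Z)*Z = Z*(-26 + Z))
X(3 - 9) - h(26) = (3 - 9)*(-26 + (3 - 9)) - 1*4 = -6*(-26 - 6) - 4 = -6*(-32) - 4 = 192 - 4 = 188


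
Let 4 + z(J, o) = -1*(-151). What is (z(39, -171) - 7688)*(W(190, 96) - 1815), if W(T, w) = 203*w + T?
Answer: -134704883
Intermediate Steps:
z(J, o) = 147 (z(J, o) = -4 - 1*(-151) = -4 + 151 = 147)
W(T, w) = T + 203*w
(z(39, -171) - 7688)*(W(190, 96) - 1815) = (147 - 7688)*((190 + 203*96) - 1815) = -7541*((190 + 19488) - 1815) = -7541*(19678 - 1815) = -7541*17863 = -134704883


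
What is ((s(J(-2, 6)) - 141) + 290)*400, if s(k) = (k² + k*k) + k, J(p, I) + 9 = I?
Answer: 65600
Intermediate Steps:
J(p, I) = -9 + I
s(k) = k + 2*k² (s(k) = (k² + k²) + k = 2*k² + k = k + 2*k²)
((s(J(-2, 6)) - 141) + 290)*400 = (((-9 + 6)*(1 + 2*(-9 + 6)) - 141) + 290)*400 = ((-3*(1 + 2*(-3)) - 141) + 290)*400 = ((-3*(1 - 6) - 141) + 290)*400 = ((-3*(-5) - 141) + 290)*400 = ((15 - 141) + 290)*400 = (-126 + 290)*400 = 164*400 = 65600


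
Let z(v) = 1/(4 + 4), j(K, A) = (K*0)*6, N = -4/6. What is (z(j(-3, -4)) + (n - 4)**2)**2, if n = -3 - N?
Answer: 8392609/5184 ≈ 1618.9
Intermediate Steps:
N = -2/3 (N = -4*1/6 = -2/3 ≈ -0.66667)
j(K, A) = 0 (j(K, A) = 0*6 = 0)
z(v) = 1/8
n = -7/3 (n = -3 - 1*(-2/3) = -3 + 2/3 = -7/3 ≈ -2.3333)
(z(j(-3, -4)) + (n - 4)**2)**2 = (1/8 + (-7/3 - 4)**2)**2 = (1/8 + (-19/3)**2)**2 = (1/8 + 361/9)**2 = (2897/72)**2 = 8392609/5184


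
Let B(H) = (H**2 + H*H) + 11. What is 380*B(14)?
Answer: 153140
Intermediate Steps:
B(H) = 11 + 2*H**2 (B(H) = (H**2 + H**2) + 11 = 2*H**2 + 11 = 11 + 2*H**2)
380*B(14) = 380*(11 + 2*14**2) = 380*(11 + 2*196) = 380*(11 + 392) = 380*403 = 153140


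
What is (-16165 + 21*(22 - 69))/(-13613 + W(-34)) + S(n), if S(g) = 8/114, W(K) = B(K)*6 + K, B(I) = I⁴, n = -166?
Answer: 3448868/50694337 ≈ 0.068033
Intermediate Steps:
W(K) = K + 6*K⁴ (W(K) = K⁴*6 + K = 6*K⁴ + K = K + 6*K⁴)
S(g) = 4/57 (S(g) = 8*(1/114) = 4/57)
(-16165 + 21*(22 - 69))/(-13613 + W(-34)) + S(n) = (-16165 + 21*(22 - 69))/(-13613 + (-34 + 6*(-34)⁴)) + 4/57 = (-16165 + 21*(-47))/(-13613 + (-34 + 6*1336336)) + 4/57 = (-16165 - 987)/(-13613 + (-34 + 8018016)) + 4/57 = -17152/(-13613 + 8017982) + 4/57 = -17152/8004369 + 4/57 = 3448868/50694337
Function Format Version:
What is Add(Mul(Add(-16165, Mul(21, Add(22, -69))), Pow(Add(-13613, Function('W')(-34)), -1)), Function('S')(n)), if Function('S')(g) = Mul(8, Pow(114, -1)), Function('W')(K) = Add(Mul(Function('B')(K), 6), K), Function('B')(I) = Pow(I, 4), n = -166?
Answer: Rational(3448868, 50694337) ≈ 0.068033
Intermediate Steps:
Function('W')(K) = Add(K, Mul(6, Pow(K, 4))) (Function('W')(K) = Add(Mul(Pow(K, 4), 6), K) = Add(Mul(6, Pow(K, 4)), K) = Add(K, Mul(6, Pow(K, 4))))
Function('S')(g) = Rational(4, 57) (Function('S')(g) = Mul(8, Rational(1, 114)) = Rational(4, 57))
Add(Mul(Add(-16165, Mul(21, Add(22, -69))), Pow(Add(-13613, Function('W')(-34)), -1)), Function('S')(n)) = Add(Mul(Add(-16165, Mul(21, Add(22, -69))), Pow(Add(-13613, Add(-34, Mul(6, Pow(-34, 4)))), -1)), Rational(4, 57)) = Add(Mul(Add(-16165, Mul(21, -47)), Pow(Add(-13613, Add(-34, Mul(6, 1336336))), -1)), Rational(4, 57)) = Add(Mul(Add(-16165, -987), Pow(Add(-13613, Add(-34, 8018016)), -1)), Rational(4, 57)) = Add(Mul(-17152, Pow(Add(-13613, 8017982), -1)), Rational(4, 57)) = Add(Mul(-17152, Pow(8004369, -1)), Rational(4, 57)) = Add(Mul(-17152, Rational(1, 8004369)), Rational(4, 57)) = Add(Rational(-17152, 8004369), Rational(4, 57)) = Rational(3448868, 50694337)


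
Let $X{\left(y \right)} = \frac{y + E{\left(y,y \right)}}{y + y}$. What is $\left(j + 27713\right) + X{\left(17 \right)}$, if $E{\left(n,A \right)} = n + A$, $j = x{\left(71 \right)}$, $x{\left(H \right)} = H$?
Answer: $\frac{55571}{2} \approx 27786.0$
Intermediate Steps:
$j = 71$
$E{\left(n,A \right)} = A + n$
$X{\left(y \right)} = \frac{3}{2}$ ($X{\left(y \right)} = \frac{y + \left(y + y\right)}{y + y} = \frac{y + 2 y}{2 y} = 3 y \frac{1}{2 y} = \frac{3}{2}$)
$\left(j + 27713\right) + X{\left(17 \right)} = \left(71 + 27713\right) + \frac{3}{2} = 27784 + \frac{3}{2} = \frac{55571}{2}$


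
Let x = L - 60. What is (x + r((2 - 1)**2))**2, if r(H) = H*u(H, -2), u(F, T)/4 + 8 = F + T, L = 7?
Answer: 7921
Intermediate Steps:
u(F, T) = -32 + 4*F + 4*T (u(F, T) = -32 + 4*(F + T) = -32 + (4*F + 4*T) = -32 + 4*F + 4*T)
x = -53 (x = 7 - 60 = -53)
r(H) = H*(-40 + 4*H) (r(H) = H*(-32 + 4*H + 4*(-2)) = H*(-32 + 4*H - 8) = H*(-40 + 4*H))
(x + r((2 - 1)**2))**2 = (-53 + 4*(2 - 1)**2*(-10 + (2 - 1)**2))**2 = (-53 + 4*1**2*(-10 + 1**2))**2 = (-53 + 4*1*(-10 + 1))**2 = (-53 + 4*1*(-9))**2 = (-53 - 36)**2 = (-89)**2 = 7921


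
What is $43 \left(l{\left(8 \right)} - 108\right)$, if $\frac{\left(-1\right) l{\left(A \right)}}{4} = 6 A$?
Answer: $-12900$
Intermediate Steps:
$l{\left(A \right)} = - 24 A$ ($l{\left(A \right)} = - 4 \cdot 6 A = - 24 A$)
$43 \left(l{\left(8 \right)} - 108\right) = 43 \left(\left(-24\right) 8 - 108\right) = 43 \left(-192 - 108\right) = 43 \left(-300\right) = -12900$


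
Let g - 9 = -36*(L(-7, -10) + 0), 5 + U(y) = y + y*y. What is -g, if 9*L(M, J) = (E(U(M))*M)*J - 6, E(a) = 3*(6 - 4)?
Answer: 1647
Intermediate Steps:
U(y) = -5 + y + y² (U(y) = -5 + (y + y*y) = -5 + (y + y²) = -5 + y + y²)
E(a) = 6 (E(a) = 3*2 = 6)
L(M, J) = -⅔ + 2*J*M/3 (L(M, J) = ((6*M)*J - 6)/9 = (6*J*M - 6)/9 = (-6 + 6*J*M)/9 = -⅔ + 2*J*M/3)
g = -1647 (g = 9 - 36*((-⅔ + (⅔)*(-10)*(-7)) + 0) = 9 - 36*((-⅔ + 140/3) + 0) = 9 - 36*(46 + 0) = 9 - 36*46 = 9 - 1656 = -1647)
-g = -1*(-1647) = 1647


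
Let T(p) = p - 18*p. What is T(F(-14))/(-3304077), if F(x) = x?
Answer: -34/472011 ≈ -7.2032e-5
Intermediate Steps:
T(p) = -17*p
T(F(-14))/(-3304077) = -17*(-14)/(-3304077) = 238*(-1/3304077) = -34/472011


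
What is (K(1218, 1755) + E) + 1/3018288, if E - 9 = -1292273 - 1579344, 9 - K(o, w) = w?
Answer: -8672609897951/3018288 ≈ -2.8734e+6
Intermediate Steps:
K(o, w) = 9 - w
E = -2871608 (E = 9 + (-1292273 - 1579344) = 9 - 2871617 = -2871608)
(K(1218, 1755) + E) + 1/3018288 = ((9 - 1*1755) - 2871608) + 1/3018288 = ((9 - 1755) - 2871608) + 1/3018288 = (-1746 - 2871608) + 1/3018288 = -2873354 + 1/3018288 = -8672609897951/3018288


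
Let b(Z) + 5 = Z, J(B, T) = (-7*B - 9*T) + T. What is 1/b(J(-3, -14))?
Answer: 1/128 ≈ 0.0078125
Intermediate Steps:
J(B, T) = -8*T - 7*B (J(B, T) = (-9*T - 7*B) + T = -8*T - 7*B)
b(Z) = -5 + Z
1/b(J(-3, -14)) = 1/(-5 + (-8*(-14) - 7*(-3))) = 1/(-5 + (112 + 21)) = 1/(-5 + 133) = 1/128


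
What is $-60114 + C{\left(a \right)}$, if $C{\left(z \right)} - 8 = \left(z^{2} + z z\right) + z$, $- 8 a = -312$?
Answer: $-57025$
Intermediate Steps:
$a = 39$ ($a = \left(- \frac{1}{8}\right) \left(-312\right) = 39$)
$C{\left(z \right)} = 8 + z + 2 z^{2}$ ($C{\left(z \right)} = 8 + \left(\left(z^{2} + z z\right) + z\right) = 8 + \left(\left(z^{2} + z^{2}\right) + z\right) = 8 + \left(2 z^{2} + z\right) = 8 + \left(z + 2 z^{2}\right) = 8 + z + 2 z^{2}$)
$-60114 + C{\left(a \right)} = -60114 + \left(8 + 39 + 2 \cdot 39^{2}\right) = -60114 + \left(8 + 39 + 2 \cdot 1521\right) = -60114 + \left(8 + 39 + 3042\right) = -60114 + 3089 = -57025$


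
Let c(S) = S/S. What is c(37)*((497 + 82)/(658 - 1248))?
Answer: -579/590 ≈ -0.98136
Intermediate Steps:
c(S) = 1
c(37)*((497 + 82)/(658 - 1248)) = 1*((497 + 82)/(658 - 1248)) = 1*(579/(-590)) = 1*(579*(-1/590)) = 1*(-579/590) = -579/590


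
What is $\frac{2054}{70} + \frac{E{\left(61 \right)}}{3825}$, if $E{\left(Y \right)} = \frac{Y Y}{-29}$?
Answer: $\frac{22757948}{776475} \approx 29.309$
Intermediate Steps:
$E{\left(Y \right)} = - \frac{Y^{2}}{29}$ ($E{\left(Y \right)} = Y^{2} \left(- \frac{1}{29}\right) = - \frac{Y^{2}}{29}$)
$\frac{2054}{70} + \frac{E{\left(61 \right)}}{3825} = \frac{2054}{70} + \frac{\left(- \frac{1}{29}\right) 61^{2}}{3825} = 2054 \cdot \frac{1}{70} + \left(- \frac{1}{29}\right) 3721 \cdot \frac{1}{3825} = \frac{1027}{35} - \frac{3721}{110925} = \frac{22757948}{776475}$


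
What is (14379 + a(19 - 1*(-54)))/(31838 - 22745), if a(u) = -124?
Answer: 14255/9093 ≈ 1.5677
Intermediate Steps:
(14379 + a(19 - 1*(-54)))/(31838 - 22745) = (14379 - 124)/(31838 - 22745) = 14255/9093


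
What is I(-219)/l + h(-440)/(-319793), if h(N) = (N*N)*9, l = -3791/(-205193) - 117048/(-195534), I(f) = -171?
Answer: -372867762939661431/1319609806621799 ≈ -282.56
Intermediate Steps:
l = 4126449943/6687034677 (l = -3791*(-1/205193) - 117048*(-1/195534) = 3791/205193 + 19508/32589 = 4126449943/6687034677 ≈ 0.61708)
h(N) = 9*N² (h(N) = N²*9 = 9*N²)
I(-219)/l + h(-440)/(-319793) = -171/4126449943/6687034677 + (9*(-440)²)/(-319793) = -171*6687034677/4126449943 + (9*193600)*(-1/319793) = -1143482929767/4126449943 + 1742400*(-1/319793) = -1143482929767/4126449943 - 1742400/319793 = -372867762939661431/1319609806621799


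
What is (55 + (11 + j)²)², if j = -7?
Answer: 5041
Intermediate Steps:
(55 + (11 + j)²)² = (55 + (11 - 7)²)² = (55 + 4²)² = (55 + 16)² = 71² = 5041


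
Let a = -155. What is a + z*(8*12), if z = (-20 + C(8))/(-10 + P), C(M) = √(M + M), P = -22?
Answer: -107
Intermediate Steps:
C(M) = √2*√M (C(M) = √(2*M) = √2*√M)
z = ½ (z = (-20 + √2*√8)/(-10 - 22) = (-20 + √2*(2*√2))/(-32) = (-20 + 4)*(-1/32) = -16*(-1/32) = ½ ≈ 0.50000)
a + z*(8*12) = -155 + (8*12)/2 = -155 + (½)*96 = -155 + 48 = -107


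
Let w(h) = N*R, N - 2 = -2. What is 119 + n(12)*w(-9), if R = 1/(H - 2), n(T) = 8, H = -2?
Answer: 119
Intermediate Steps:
N = 0 (N = 2 - 2 = 0)
R = -¼ (R = 1/(-2 - 2) = 1/(-4) = -¼ ≈ -0.25000)
w(h) = 0 (w(h) = 0*(-¼) = 0)
119 + n(12)*w(-9) = 119 + 8*0 = 119 + 0 = 119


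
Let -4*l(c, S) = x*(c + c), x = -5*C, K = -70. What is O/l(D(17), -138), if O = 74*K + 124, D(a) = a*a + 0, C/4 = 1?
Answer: -2528/1445 ≈ -1.7495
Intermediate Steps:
C = 4 (C = 4*1 = 4)
D(a) = a² (D(a) = a² + 0 = a²)
x = -20 (x = -5*4 = -20)
l(c, S) = 10*c (l(c, S) = -(-5)*(c + c) = -(-5)*2*c = -(-10)*c = 10*c)
O = -5056 (O = 74*(-70) + 124 = -5180 + 124 = -5056)
O/l(D(17), -138) = -5056/(10*17²) = -5056/(10*289) = -5056/2890 = -5056*1/2890 = -2528/1445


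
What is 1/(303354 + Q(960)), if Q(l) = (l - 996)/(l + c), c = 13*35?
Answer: 1415/429245874 ≈ 3.2965e-6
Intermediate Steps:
c = 455
Q(l) = (-996 + l)/(455 + l) (Q(l) = (l - 996)/(l + 455) = (-996 + l)/(455 + l))
1/(303354 + Q(960)) = 1/(303354 + (-996 + 960)/(455 + 960)) = 1/(303354 - 36/1415) = 1/(429245874/1415) = 1415/429245874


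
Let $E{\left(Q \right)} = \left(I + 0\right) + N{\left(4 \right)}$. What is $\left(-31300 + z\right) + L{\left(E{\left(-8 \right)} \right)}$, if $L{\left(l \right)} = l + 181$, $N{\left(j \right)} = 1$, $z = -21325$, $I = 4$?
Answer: $-52439$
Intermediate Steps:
$E{\left(Q \right)} = 5$ ($E{\left(Q \right)} = \left(4 + 0\right) + 1 = 4 + 1 = 5$)
$L{\left(l \right)} = 181 + l$
$\left(-31300 + z\right) + L{\left(E{\left(-8 \right)} \right)} = \left(-31300 - 21325\right) + \left(181 + 5\right) = -52625 + 186 = -52439$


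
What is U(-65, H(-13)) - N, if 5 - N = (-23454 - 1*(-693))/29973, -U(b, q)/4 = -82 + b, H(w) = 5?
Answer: 5817166/9991 ≈ 582.24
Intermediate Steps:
U(b, q) = 328 - 4*b (U(b, q) = -4*(-82 + b) = 328 - 4*b)
N = 57542/9991 (N = 5 - (-23454 - 1*(-693))/29973 = 5 - (-23454 + 693)/29973 = 5 - (-22761)/29973 = 5 - 1*(-7587/9991) = 5 + 7587/9991 = 57542/9991 ≈ 5.7594)
U(-65, H(-13)) - N = (328 - 4*(-65)) - 1*57542/9991 = (328 + 260) - 57542/9991 = 588 - 57542/9991 = 5817166/9991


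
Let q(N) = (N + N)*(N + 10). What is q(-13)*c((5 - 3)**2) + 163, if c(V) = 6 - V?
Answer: 319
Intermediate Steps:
q(N) = 2*N*(10 + N) (q(N) = (2*N)*(10 + N) = 2*N*(10 + N))
q(-13)*c((5 - 3)**2) + 163 = (2*(-13)*(10 - 13))*(6 - (5 - 3)**2) + 163 = (2*(-13)*(-3))*(6 - 1*2**2) + 163 = 78*(6 - 1*4) + 163 = 78*(6 - 4) + 163 = 78*2 + 163 = 156 + 163 = 319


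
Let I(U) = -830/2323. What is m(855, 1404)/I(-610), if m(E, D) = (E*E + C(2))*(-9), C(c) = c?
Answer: 15283581489/830 ≈ 1.8414e+7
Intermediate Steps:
m(E, D) = -18 - 9*E**2 (m(E, D) = (E*E + 2)*(-9) = (E**2 + 2)*(-9) = (2 + E**2)*(-9) = -18 - 9*E**2)
I(U) = -830/2323 (I(U) = -830*1/2323 = -830/2323)
m(855, 1404)/I(-610) = (-18 - 9*855**2)/(-830/2323) = (-18 - 9*731025)*(-2323/830) = (-18 - 6579225)*(-2323/830) = -6579243*(-2323/830) = 15283581489/830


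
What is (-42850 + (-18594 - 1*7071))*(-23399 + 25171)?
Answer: -121408580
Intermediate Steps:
(-42850 + (-18594 - 1*7071))*(-23399 + 25171) = (-42850 + (-18594 - 7071))*1772 = (-42850 - 25665)*1772 = -68515*1772 = -121408580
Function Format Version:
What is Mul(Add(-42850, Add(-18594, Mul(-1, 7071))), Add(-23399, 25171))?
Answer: -121408580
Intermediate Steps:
Mul(Add(-42850, Add(-18594, Mul(-1, 7071))), Add(-23399, 25171)) = Mul(Add(-42850, Add(-18594, -7071)), 1772) = Mul(Add(-42850, -25665), 1772) = Mul(-68515, 1772) = -121408580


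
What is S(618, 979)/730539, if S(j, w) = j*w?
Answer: 201674/243513 ≈ 0.82819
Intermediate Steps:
S(618, 979)/730539 = (618*979)/730539 = 605022*(1/730539) = 201674/243513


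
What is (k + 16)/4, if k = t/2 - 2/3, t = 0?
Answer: 23/6 ≈ 3.8333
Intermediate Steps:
k = -⅔ (k = 0/2 - 2/3 = 0*(½) - 2*⅓ = 0 - ⅔ = -⅔ ≈ -0.66667)
(k + 16)/4 = (-⅔ + 16)/4 = (¼)*(46/3) = 23/6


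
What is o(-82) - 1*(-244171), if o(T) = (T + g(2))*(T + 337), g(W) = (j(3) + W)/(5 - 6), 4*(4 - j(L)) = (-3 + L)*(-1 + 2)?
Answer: 221731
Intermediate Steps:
j(L) = 19/4 - L/4 (j(L) = 4 - (-3 + L)*(-1 + 2)/4 = 4 - (-3 + L)/4 = 4 + (¾ - L/4) = 19/4 - L/4)
g(W) = -4 - W (g(W) = ((19/4 - ¼*3) + W)/(5 - 6) = ((19/4 - ¾) + W)/(-1) = (4 + W)*(-1) = -4 - W)
o(T) = (-6 + T)*(337 + T) (o(T) = (T + (-4 - 1*2))*(T + 337) = (T + (-4 - 2))*(337 + T) = (T - 6)*(337 + T) = (-6 + T)*(337 + T))
o(-82) - 1*(-244171) = (-2022 + (-82)² + 331*(-82)) - 1*(-244171) = (-2022 + 6724 - 27142) + 244171 = -22440 + 244171 = 221731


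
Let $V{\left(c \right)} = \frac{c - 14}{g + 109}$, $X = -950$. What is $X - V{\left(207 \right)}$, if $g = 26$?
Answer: $- \frac{128443}{135} \approx -951.43$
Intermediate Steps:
$V{\left(c \right)} = - \frac{14}{135} + \frac{c}{135}$ ($V{\left(c \right)} = \frac{c - 14}{26 + 109} = \frac{-14 + c}{135} = \left(-14 + c\right) \frac{1}{135} = - \frac{14}{135} + \frac{c}{135}$)
$X - V{\left(207 \right)} = -950 - \left(- \frac{14}{135} + \frac{1}{135} \cdot 207\right) = -950 - \left(- \frac{14}{135} + \frac{23}{15}\right) = -950 - \frac{193}{135} = - \frac{128443}{135}$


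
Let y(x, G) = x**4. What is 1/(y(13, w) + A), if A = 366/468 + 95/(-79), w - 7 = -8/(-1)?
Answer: 6162/175990291 ≈ 3.5013e-5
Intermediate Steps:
w = 15 (w = 7 - 8/(-1) = 7 - 8*(-1) = 7 + 8 = 15)
A = -2591/6162 (A = 366*(1/468) + 95*(-1/79) = 61/78 - 95/79 = -2591/6162 ≈ -0.42048)
1/(y(13, w) + A) = 1/(13**4 - 2591/6162) = 1/(28561 - 2591/6162) = 1/(175990291/6162) = 6162/175990291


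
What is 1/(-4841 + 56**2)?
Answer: -1/1705 ≈ -0.00058651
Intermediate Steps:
1/(-4841 + 56**2) = 1/(-4841 + 3136) = 1/(-1705) = -1/1705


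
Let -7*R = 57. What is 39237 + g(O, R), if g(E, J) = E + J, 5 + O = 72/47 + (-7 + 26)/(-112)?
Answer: 29497365/752 ≈ 39225.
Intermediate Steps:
R = -57/7 (R = -⅐*57 = -57/7 ≈ -8.1429)
O = -19149/5264 (O = -5 + (72/47 + (-7 + 26)/(-112)) = -5 + (72*(1/47) + 19*(-1/112)) = -5 + (72/47 - 19/112) = -5 + 7171/5264 = -19149/5264 ≈ -3.6377)
39237 + g(O, R) = 39237 + (-19149/5264 - 57/7) = 39237 - 8859/752 = 29497365/752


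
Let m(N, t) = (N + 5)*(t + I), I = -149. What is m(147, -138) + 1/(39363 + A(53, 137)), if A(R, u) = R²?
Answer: -1839711327/42172 ≈ -43624.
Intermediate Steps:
m(N, t) = (-149 + t)*(5 + N) (m(N, t) = (N + 5)*(t - 149) = (5 + N)*(-149 + t) = (-149 + t)*(5 + N))
m(147, -138) + 1/(39363 + A(53, 137)) = (-745 - 149*147 + 5*(-138) + 147*(-138)) + 1/(39363 + 53²) = (-745 - 21903 - 690 - 20286) + 1/(39363 + 2809) = -43624 + 1/42172 = -1839711327/42172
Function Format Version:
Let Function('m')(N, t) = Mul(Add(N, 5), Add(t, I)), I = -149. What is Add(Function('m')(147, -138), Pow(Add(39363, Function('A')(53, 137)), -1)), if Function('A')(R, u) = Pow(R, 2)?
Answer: Rational(-1839711327, 42172) ≈ -43624.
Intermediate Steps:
Function('m')(N, t) = Mul(Add(-149, t), Add(5, N)) (Function('m')(N, t) = Mul(Add(N, 5), Add(t, -149)) = Mul(Add(5, N), Add(-149, t)) = Mul(Add(-149, t), Add(5, N)))
Add(Function('m')(147, -138), Pow(Add(39363, Function('A')(53, 137)), -1)) = Add(Add(-745, Mul(-149, 147), Mul(5, -138), Mul(147, -138)), Pow(Add(39363, Pow(53, 2)), -1)) = Add(Add(-745, -21903, -690, -20286), Pow(Add(39363, 2809), -1)) = Add(-43624, Pow(42172, -1)) = Add(-43624, Rational(1, 42172)) = Rational(-1839711327, 42172)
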